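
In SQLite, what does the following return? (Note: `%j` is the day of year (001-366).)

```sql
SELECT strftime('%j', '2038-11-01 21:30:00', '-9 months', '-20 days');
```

First apply '-9 months', '-20 days': 2038-11-01 21:30:00 → 2038-01-12 21:30:00.
Day-of-year for 2038-01-12: days since 2038-01-01 inclusive = 12, zero-padded to 012.

012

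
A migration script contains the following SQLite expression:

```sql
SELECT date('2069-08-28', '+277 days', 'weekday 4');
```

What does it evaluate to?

2070-06-05

Applying '+277 days' to 2069-08-28: counting 277 days forward gives 2070-06-01.
`weekday 4` advances to the next Thursday; 2070-06-01 is a Sunday, so it moves forward to 2070-06-05.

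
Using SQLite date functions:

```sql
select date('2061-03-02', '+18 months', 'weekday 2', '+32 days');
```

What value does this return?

2062-10-07

Adding +18 months to 2061-03-02 gives 2062-09-02.
`weekday 2` advances to the next Tuesday; 2062-09-02 is a Saturday, so it moves forward to 2062-09-05.
September 2062 has 30 days; 25 remain after the 5th, so 26 days reach 2062-10-01.
Advancing 6 more days within October lands on 2062-10-07.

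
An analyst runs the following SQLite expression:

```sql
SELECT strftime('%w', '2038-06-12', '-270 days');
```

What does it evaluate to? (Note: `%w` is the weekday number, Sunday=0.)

First apply '-270 days': 2038-06-12 → 2037-09-15.
2037-09-15 is a Tuesday; with Sunday=0 that is 2.

2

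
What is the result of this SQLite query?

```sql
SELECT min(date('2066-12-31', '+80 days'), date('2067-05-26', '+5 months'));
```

2067-03-21

date('2066-12-31', '+80 days') → 2067-03-21.
date('2067-05-26', '+5 months') → 2067-10-26.
Earlier of the two is 2067-03-21.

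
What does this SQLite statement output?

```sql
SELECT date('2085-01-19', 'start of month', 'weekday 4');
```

`start of month` rewinds 2085-01-19 to 2085-01-01.
`weekday 4` advances to the next Thursday; 2085-01-01 is a Monday, so it moves forward to 2085-01-04.

2085-01-04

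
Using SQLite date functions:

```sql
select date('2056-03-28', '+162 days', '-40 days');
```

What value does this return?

Applying '+162 days' to 2056-03-28: counting 162 days forward gives 2056-09-06.
Going back 6 days from 2056-09-06 reaches 2056-08-31 (last day of August, 31 days).
Going back 31 days from 2056-08-31 reaches 2056-07-31 (last day of July, 31 days).
Going back 3 days within July lands on 2056-07-28.

2056-07-28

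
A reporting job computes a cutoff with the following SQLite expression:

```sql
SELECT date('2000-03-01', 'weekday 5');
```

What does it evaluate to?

`weekday 5` advances to the next Friday; 2000-03-01 is a Wednesday, so it moves forward to 2000-03-03.

2000-03-03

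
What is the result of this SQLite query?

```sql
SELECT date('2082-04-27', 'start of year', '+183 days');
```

2082-07-03

`start of year` rewinds 2082-04-27 to 2082-01-01.
Applying '+183 days' to 2082-01-01: counting 183 days forward gives 2082-07-03.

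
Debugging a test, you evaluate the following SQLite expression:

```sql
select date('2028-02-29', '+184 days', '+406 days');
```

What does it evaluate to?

2029-10-11

Applying '+184 days' to 2028-02-29: counting 184 days forward gives 2028-08-31.
Applying '+406 days' to 2028-08-31: counting 406 days forward gives 2029-10-11.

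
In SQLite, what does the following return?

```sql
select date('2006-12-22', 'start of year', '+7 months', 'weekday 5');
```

`start of year` rewinds 2006-12-22 to 2006-01-01.
Adding +7 months to 2006-01-01 gives 2006-08-01.
`weekday 5` advances to the next Friday; 2006-08-01 is a Tuesday, so it moves forward to 2006-08-04.

2006-08-04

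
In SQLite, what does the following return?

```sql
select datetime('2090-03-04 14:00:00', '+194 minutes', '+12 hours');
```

2090-03-05 05:14:00

194 minutes = 3h 14m; +194 minutes from 2090-03-04 14:00:00 is 2090-03-04 17:14:00.
+12 hours from 2090-03-04 17:14:00 is 2090-03-05 05:14:00 (crosses midnight).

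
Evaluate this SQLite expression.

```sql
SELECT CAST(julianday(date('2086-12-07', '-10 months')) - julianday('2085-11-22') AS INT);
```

77

Adding -10 months to 2086-12-07 gives 2086-02-07.
8 days remain in November 2085 after the 22nd (30 − 22).
December 2085: 31 days.
January 2086: 31 days.
Then 7 days into February 2086.
Total: 8 + 31 + 31 + 7 = 77.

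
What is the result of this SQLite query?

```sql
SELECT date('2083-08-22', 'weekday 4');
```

`weekday 4` advances to the next Thursday; 2083-08-22 is a Sunday, so it moves forward to 2083-08-26.

2083-08-26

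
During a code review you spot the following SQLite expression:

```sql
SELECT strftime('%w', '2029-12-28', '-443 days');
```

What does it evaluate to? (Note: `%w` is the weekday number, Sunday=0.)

First apply '-443 days': 2029-12-28 → 2028-10-11.
2028-10-11 is a Wednesday; with Sunday=0 that is 3.

3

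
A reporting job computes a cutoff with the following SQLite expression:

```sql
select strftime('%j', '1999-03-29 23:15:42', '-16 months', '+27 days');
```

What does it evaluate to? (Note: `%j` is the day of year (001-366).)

First apply '-16 months', '+27 days': 1999-03-29 23:15:42 → 1997-12-26 23:15:42.
Day-of-year for 1997-12-26: days since 1997-01-01 inclusive = 360, zero-padded to 360.

360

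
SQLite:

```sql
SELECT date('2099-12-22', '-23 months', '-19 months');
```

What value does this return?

2096-06-22

Adding -23 months to 2099-12-22 gives 2098-01-22.
Adding -19 months to 2098-01-22 gives 2096-06-22.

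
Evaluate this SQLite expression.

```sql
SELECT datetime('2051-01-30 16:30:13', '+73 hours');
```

+73 hours from 2051-01-30 16:30:13 is 2051-02-02 17:30:13 (crosses midnight).

2051-02-02 17:30:13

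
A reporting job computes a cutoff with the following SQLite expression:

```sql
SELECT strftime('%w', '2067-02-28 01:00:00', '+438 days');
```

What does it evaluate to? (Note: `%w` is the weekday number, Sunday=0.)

5

First apply '+438 days': 2067-02-28 01:00:00 → 2068-05-11 01:00:00.
2068-05-11 is a Friday; with Sunday=0 that is 5.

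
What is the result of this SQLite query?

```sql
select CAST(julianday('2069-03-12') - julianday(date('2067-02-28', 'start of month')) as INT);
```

770

`start of month` rewinds 2067-02-28 to 2067-02-01.
27 days remain in February 2067 after the 1st (28 − 1).
Full months from March 2067 through February 2069 contribute their day counts.
Then 12 days into March 2069.
Total: 27 + 31 + 30 + 31 + 30 + 31 + 31 + 30 + 31 + 30 + 31 + 31 + 29 + 31 + 30 + 31 + 30 + 31 + 31 + 30 + 31 + 30 + 31 + 31 + 28 + 12 = 770.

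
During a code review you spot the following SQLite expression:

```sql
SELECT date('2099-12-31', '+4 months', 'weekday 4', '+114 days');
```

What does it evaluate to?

Adding +4 months to 2099-12-31 targets 2100-04-31. April 2100 has only 30 days, so SQLite normalizes the 1-day overflow forward to 2100-05-01.
`weekday 4` advances to the next Thursday; 2100-05-01 is a Saturday, so it moves forward to 2100-05-06.
Applying '+114 days' to 2100-05-06: counting 114 days forward gives 2100-08-28.

2100-08-28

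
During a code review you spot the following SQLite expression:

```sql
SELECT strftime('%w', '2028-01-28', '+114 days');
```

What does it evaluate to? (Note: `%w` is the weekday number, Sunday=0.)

0

First apply '+114 days': 2028-01-28 → 2028-05-21.
2028-05-21 is a Sunday; with Sunday=0 that is 0.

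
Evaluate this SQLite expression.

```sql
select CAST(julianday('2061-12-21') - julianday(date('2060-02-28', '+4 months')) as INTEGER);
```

541

Adding +4 months to 2060-02-28 gives 2060-06-28.
2 days remain in June 2060 after the 28th (30 − 28).
Full months from July 2060 through November 2061 contribute their day counts.
Then 21 days into December 2061.
Total: 2 + 31 + 31 + 30 + 31 + 30 + 31 + 31 + 28 + 31 + 30 + 31 + 30 + 31 + 31 + 30 + 31 + 30 + 21 = 541.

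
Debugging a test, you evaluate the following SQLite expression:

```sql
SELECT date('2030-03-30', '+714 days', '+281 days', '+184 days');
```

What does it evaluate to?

Applying '+714 days' to 2030-03-30: counting 714 days forward gives 2032-03-13.
Applying '+281 days' to 2032-03-13: counting 281 days forward gives 2032-12-19.
Applying '+184 days' to 2032-12-19: counting 184 days forward gives 2033-06-21.

2033-06-21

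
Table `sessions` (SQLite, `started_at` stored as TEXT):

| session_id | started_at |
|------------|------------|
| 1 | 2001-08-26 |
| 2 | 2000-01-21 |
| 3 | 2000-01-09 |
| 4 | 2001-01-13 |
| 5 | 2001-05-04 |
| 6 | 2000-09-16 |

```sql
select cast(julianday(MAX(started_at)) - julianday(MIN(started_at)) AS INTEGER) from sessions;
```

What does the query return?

MIN = 2000-01-09, MAX = 2001-08-26.
22 days remain in January 2000 after the 9th (31 − 9).
Full months from February 2000 through July 2001 contribute their day counts.
Then 26 days into August 2001.
Total: 22 + 29 + 31 + 30 + 31 + 30 + 31 + 31 + 30 + 31 + 30 + 31 + 31 + 28 + 31 + 30 + 31 + 30 + 31 + 26 = 595.

595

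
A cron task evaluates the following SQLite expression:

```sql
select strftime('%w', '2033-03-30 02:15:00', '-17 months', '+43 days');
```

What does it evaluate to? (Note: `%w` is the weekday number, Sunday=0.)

First apply '-17 months', '+43 days': 2033-03-30 02:15:00 → 2031-12-12 02:15:00.
2031-12-12 is a Friday; with Sunday=0 that is 5.

5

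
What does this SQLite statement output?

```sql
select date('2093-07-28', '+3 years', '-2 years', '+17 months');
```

Adding +3 years to 2093-07-28 gives 2096-07-28.
Adding -2 years to 2096-07-28 gives 2094-07-28.
Adding +17 months to 2094-07-28 gives 2095-12-28.

2095-12-28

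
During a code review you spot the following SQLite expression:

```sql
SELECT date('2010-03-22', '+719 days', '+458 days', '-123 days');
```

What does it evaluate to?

2013-02-08

Applying '+719 days' to 2010-03-22: counting 719 days forward gives 2012-03-10.
Applying '+458 days' to 2012-03-10: counting 458 days forward gives 2013-06-11.
Applying '-123 days' to 2013-06-11: counting 123 days back gives 2013-02-08.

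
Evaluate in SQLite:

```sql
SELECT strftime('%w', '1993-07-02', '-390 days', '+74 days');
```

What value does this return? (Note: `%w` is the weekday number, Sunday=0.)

4

First apply '-390 days', '+74 days': 1993-07-02 → 1992-08-20.
1992-08-20 is a Thursday; with Sunday=0 that is 4.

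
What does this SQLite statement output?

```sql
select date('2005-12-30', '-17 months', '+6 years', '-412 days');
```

2009-06-13

Adding -17 months to 2005-12-30 gives 2004-07-30.
Adding +6 years to 2004-07-30 gives 2010-07-30.
Applying '-412 days' to 2010-07-30: counting 412 days back gives 2009-06-13.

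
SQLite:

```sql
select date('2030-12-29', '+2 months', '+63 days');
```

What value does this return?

2031-05-03

Adding +2 months to 2030-12-29 targets 2031-02-29. February 2031 has only 28 days, so SQLite normalizes the 1-day overflow forward to 2031-03-01.
Applying '+63 days' to 2031-03-01: counting 63 days forward gives 2031-05-03.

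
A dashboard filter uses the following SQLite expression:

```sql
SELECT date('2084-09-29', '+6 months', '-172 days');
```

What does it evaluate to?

Adding +6 months to 2084-09-29 gives 2085-03-29.
Applying '-172 days' to 2085-03-29: counting 172 days back gives 2084-10-08.

2084-10-08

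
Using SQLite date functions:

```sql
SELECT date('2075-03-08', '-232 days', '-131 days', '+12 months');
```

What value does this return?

Applying '-232 days' to 2075-03-08: counting 232 days back gives 2074-07-19.
Applying '-131 days' to 2074-07-19: counting 131 days back gives 2074-03-10.
Adding +12 months to 2074-03-10 gives 2075-03-10.

2075-03-10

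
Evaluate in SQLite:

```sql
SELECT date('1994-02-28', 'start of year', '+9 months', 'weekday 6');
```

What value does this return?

1994-10-01

`start of year` rewinds 1994-02-28 to 1994-01-01.
Adding +9 months to 1994-01-01 gives 1994-10-01.
`weekday 6` advances to the next Saturday; 1994-10-01 is already a Saturday, so it stays at 1994-10-01.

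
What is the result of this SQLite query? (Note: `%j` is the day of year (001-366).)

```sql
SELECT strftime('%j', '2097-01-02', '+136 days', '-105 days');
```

First apply '+136 days', '-105 days': 2097-01-02 → 2097-02-02.
Day-of-year for 2097-02-02: days since 2097-01-01 inclusive = 33, zero-padded to 033.

033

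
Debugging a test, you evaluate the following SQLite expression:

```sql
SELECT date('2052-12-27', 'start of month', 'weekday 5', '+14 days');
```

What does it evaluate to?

`start of month` rewinds 2052-12-27 to 2052-12-01.
`weekday 5` advances to the next Friday; 2052-12-01 is a Sunday, so it moves forward to 2052-12-06.
Advancing 14 more days within December lands on 2052-12-20.

2052-12-20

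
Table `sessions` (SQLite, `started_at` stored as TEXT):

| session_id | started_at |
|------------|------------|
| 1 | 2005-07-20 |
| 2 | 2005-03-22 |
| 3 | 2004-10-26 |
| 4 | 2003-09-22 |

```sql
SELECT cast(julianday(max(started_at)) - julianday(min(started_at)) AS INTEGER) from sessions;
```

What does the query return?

667

MIN = 2003-09-22, MAX = 2005-07-20.
8 days remain in September 2003 after the 22nd (30 − 22).
Full months from October 2003 through June 2005 contribute their day counts.
Then 20 days into July 2005.
Total: 8 + 31 + 30 + 31 + 31 + 29 + 31 + 30 + 31 + 30 + 31 + 31 + 30 + 31 + 30 + 31 + 31 + 28 + 31 + 30 + 31 + 30 + 20 = 667.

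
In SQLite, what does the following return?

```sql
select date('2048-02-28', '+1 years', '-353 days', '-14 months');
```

2047-01-12

Adding +1 year to 2048-02-28 gives 2049-02-28.
Applying '-353 days' to 2049-02-28: counting 353 days back gives 2048-03-12.
Adding -14 months to 2048-03-12 gives 2047-01-12.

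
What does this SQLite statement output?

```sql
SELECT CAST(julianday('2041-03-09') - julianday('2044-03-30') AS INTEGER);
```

-1117

22 days remain in March 2041 after the 9th (31 − 9).
Full months from April 2041 through February 2044 contribute their day counts.
Then 30 days into March 2044.
Total: 22 + 30 + 31 + 30 + 31 + 31 + 30 + 31 + 30 + 31 + 31 + 28 + 31 + 30 + 31 + 30 + 31 + 31 + 30 + 31 + 30 + 31 + 31 + 28 + 31 + 30 + 31 + 30 + 31 + 31 + 30 + 31 + 30 + 31 + 31 + 29 + 30 = 1117.
The subtraction is earlier − later, so the result is −1117 → -1117.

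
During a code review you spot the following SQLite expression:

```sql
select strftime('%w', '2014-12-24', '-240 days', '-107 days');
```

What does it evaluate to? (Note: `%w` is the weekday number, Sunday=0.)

First apply '-240 days', '-107 days': 2014-12-24 → 2014-01-11.
2014-01-11 is a Saturday; with Sunday=0 that is 6.

6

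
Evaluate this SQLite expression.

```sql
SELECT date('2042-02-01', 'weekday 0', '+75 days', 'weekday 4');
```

2042-04-24

`weekday 0` advances to the next Sunday; 2042-02-01 is a Saturday, so it moves forward to 2042-02-02.
Applying '+75 days' to 2042-02-02: counting 75 days forward gives 2042-04-18.
`weekday 4` advances to the next Thursday; 2042-04-18 is a Friday, so it moves forward to 2042-04-24.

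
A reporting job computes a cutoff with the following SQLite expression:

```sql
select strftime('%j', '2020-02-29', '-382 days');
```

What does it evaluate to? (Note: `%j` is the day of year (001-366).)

043

First apply '-382 days': 2020-02-29 → 2019-02-12.
Day-of-year for 2019-02-12: days since 2019-01-01 inclusive = 43, zero-padded to 043.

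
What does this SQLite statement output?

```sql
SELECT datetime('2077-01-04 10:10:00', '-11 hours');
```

-11 hours from 2077-01-04 10:10:00 is 2077-01-03 23:10:00 (crosses midnight).

2077-01-03 23:10:00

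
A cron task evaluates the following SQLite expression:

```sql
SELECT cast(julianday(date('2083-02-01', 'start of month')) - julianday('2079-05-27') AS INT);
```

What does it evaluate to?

1346

`start of month` rewinds 2083-02-01 to 2083-02-01.
4 days remain in May 2079 after the 27th (31 − 27).
Full months from June 2079 through January 2083 contribute their day counts.
Then 1 day into February 2083.
Total: 4 + 30 + 31 + 31 + 30 + 31 + 30 + 31 + 31 + 29 + 31 + 30 + 31 + 30 + 31 + 31 + 30 + 31 + 30 + 31 + 31 + 28 + 31 + 30 + 31 + 30 + 31 + 31 + 30 + 31 + 30 + 31 + 31 + 28 + 31 + 30 + 31 + 30 + 31 + 31 + 30 + 31 + 30 + 31 + 31 + 1 = 1346.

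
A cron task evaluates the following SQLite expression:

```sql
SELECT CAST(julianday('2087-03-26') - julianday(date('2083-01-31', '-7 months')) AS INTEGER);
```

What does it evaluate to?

1729

Adding -7 months to 2083-01-31 targets 2082-06-31. June 2082 has only 30 days, so SQLite normalizes the 1-day overflow forward to 2082-07-01.
30 days remain in July 2082 after the 1st (31 − 1).
Full months from August 2082 through February 2087 contribute their day counts.
Then 26 days into March 2087.
Total: 30 + 31 + 30 + 31 + 30 + 31 + 31 + 28 + 31 + 30 + 31 + 30 + 31 + 31 + 30 + 31 + 30 + 31 + 31 + 29 + 31 + 30 + 31 + 30 + 31 + 31 + 30 + 31 + 30 + 31 + 31 + 28 + 31 + 30 + 31 + 30 + 31 + 31 + 30 + 31 + 30 + 31 + 31 + 28 + 31 + 30 + 31 + 30 + 31 + 31 + 30 + 31 + 30 + 31 + 31 + 28 + 26 = 1729.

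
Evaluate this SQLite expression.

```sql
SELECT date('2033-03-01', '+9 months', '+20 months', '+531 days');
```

2037-01-13

Adding +9 months to 2033-03-01 gives 2033-12-01.
Adding +20 months to 2033-12-01 gives 2035-08-01.
Applying '+531 days' to 2035-08-01: counting 531 days forward gives 2037-01-13.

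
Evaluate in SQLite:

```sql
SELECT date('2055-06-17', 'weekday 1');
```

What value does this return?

2055-06-21

`weekday 1` advances to the next Monday; 2055-06-17 is a Thursday, so it moves forward to 2055-06-21.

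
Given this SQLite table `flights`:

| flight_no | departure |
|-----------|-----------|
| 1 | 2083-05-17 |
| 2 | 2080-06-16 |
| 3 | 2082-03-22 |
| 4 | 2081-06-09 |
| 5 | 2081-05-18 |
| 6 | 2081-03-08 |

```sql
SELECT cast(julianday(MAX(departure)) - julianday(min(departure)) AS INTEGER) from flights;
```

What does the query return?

1065

MIN = 2080-06-16, MAX = 2083-05-17.
14 days remain in June 2080 after the 16th (30 − 16).
Full months from July 2080 through April 2083 contribute their day counts.
Then 17 days into May 2083.
Total: 14 + 31 + 31 + 30 + 31 + 30 + 31 + 31 + 28 + 31 + 30 + 31 + 30 + 31 + 31 + 30 + 31 + 30 + 31 + 31 + 28 + 31 + 30 + 31 + 30 + 31 + 31 + 30 + 31 + 30 + 31 + 31 + 28 + 31 + 30 + 17 = 1065.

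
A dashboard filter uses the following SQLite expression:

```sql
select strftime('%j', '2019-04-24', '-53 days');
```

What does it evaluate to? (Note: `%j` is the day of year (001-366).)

061

First apply '-53 days': 2019-04-24 → 2019-03-02.
Day-of-year for 2019-03-02: days since 2019-01-01 inclusive = 61, zero-padded to 061.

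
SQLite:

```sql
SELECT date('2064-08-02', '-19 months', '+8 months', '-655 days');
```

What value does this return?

Adding -19 months to 2064-08-02 gives 2063-01-02.
Adding +8 months to 2063-01-02 gives 2063-09-02.
Applying '-655 days' to 2063-09-02: counting 655 days back gives 2061-11-16.

2061-11-16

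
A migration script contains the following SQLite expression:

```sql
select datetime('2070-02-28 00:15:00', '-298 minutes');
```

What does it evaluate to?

298 minutes = 4h 58m; -298 minutes from 2070-02-28 00:15:00 is 2070-02-27 19:17:00 (crosses midnight).

2070-02-27 19:17:00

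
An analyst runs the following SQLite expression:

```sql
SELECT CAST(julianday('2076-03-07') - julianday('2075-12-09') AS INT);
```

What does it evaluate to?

89

22 days remain in December 2075 after the 9th (31 − 9).
January 2076: 31 days.
February 2076: 29 days (leap year).
Then 7 days into March 2076.
Total: 22 + 31 + 29 + 7 = 89.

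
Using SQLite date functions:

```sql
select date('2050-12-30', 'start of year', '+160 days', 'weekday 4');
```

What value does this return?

2050-06-16

`start of year` rewinds 2050-12-30 to 2050-01-01.
Applying '+160 days' to 2050-01-01: counting 160 days forward gives 2050-06-10.
`weekday 4` advances to the next Thursday; 2050-06-10 is a Friday, so it moves forward to 2050-06-16.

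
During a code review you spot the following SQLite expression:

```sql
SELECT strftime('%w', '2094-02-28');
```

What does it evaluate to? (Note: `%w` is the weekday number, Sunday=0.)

2094-02-28 is a Sunday; with Sunday=0 that is 0.

0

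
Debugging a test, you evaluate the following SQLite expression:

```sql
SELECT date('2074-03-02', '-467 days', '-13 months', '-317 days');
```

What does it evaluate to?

Applying '-467 days' to 2074-03-02: counting 467 days back gives 2072-11-20.
Adding -13 months to 2072-11-20 gives 2071-10-20.
Applying '-317 days' to 2071-10-20: counting 317 days back gives 2070-12-07.

2070-12-07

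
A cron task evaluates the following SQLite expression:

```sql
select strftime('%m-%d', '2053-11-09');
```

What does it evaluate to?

11-09

`%m-%d` extracts the month-day: 11-09.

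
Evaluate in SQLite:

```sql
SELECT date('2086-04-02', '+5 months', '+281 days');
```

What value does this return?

2087-06-10

Adding +5 months to 2086-04-02 gives 2086-09-02.
Applying '+281 days' to 2086-09-02: counting 281 days forward gives 2087-06-10.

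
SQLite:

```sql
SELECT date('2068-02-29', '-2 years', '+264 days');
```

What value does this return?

Adding -2 years to 2068-02-29 targets 2066-02-29, but 2066 is not a leap year, so SQLite normalizes to 2066-03-01.
Applying '+264 days' to 2066-03-01: counting 264 days forward gives 2066-11-20.

2066-11-20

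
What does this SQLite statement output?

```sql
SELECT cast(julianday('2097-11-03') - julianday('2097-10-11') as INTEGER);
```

23

20 days remain in October 2097 after the 11th (31 − 11).
Then 3 days into November 2097.
Total: 20 + 3 = 23.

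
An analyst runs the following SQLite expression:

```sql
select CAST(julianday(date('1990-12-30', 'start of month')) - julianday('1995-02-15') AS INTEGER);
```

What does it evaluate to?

-1537

`start of month` rewinds 1990-12-30 to 1990-12-01.
30 days remain in December 1990 after the 1st (31 − 1).
Full months from January 1991 through January 1995 contribute their day counts.
Then 15 days into February 1995.
Total: 30 + 31 + 28 + 31 + 30 + 31 + 30 + 31 + 31 + 30 + 31 + 30 + 31 + 31 + 29 + 31 + 30 + 31 + 30 + 31 + 31 + 30 + 31 + 30 + 31 + 31 + 28 + 31 + 30 + 31 + 30 + 31 + 31 + 30 + 31 + 30 + 31 + 31 + 28 + 31 + 30 + 31 + 30 + 31 + 31 + 30 + 31 + 30 + 31 + 31 + 15 = 1537.
The subtraction is earlier − later, so the result is −1537 → -1537.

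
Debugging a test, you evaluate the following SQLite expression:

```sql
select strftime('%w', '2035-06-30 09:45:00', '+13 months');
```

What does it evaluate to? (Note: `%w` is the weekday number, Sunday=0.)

First apply '+13 months': 2035-06-30 09:45:00 → 2036-07-30 09:45:00.
2036-07-30 is a Wednesday; with Sunday=0 that is 3.

3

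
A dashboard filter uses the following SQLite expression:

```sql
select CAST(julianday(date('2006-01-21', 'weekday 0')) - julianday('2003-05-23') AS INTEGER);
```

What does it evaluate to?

975

`weekday 0` advances to the next Sunday; 2006-01-21 is a Saturday, so it moves forward to 2006-01-22.
8 days remain in May 2003 after the 23rd (31 − 23).
Full months from June 2003 through December 2005 contribute their day counts.
Then 22 days into January 2006.
Total: 8 + 30 + 31 + 31 + 30 + 31 + 30 + 31 + 31 + 29 + 31 + 30 + 31 + 30 + 31 + 31 + 30 + 31 + 30 + 31 + 31 + 28 + 31 + 30 + 31 + 30 + 31 + 31 + 30 + 31 + 30 + 31 + 22 = 975.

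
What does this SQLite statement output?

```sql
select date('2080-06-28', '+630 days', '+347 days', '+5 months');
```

Applying '+630 days' to 2080-06-28: counting 630 days forward gives 2082-03-20.
Applying '+347 days' to 2082-03-20: counting 347 days forward gives 2083-03-02.
Adding +5 months to 2083-03-02 gives 2083-08-02.

2083-08-02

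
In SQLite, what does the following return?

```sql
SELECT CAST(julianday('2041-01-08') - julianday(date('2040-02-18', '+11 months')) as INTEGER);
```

-10

Adding +11 months to 2040-02-18 gives 2041-01-18.
Both dates are in January 2041: 18 − 8 = 10.
The subtraction is earlier − later, so the result is −10 → -10.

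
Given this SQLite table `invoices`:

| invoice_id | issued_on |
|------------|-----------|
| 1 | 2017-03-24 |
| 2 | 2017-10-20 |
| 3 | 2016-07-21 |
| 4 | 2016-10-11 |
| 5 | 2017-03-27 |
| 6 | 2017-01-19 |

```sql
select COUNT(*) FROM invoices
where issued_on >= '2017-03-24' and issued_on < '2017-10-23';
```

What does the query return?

3

Rows in [2017-03-24, 2017-10-23): 2017-03-24, 2017-10-20, 2017-03-27 → 3 rows.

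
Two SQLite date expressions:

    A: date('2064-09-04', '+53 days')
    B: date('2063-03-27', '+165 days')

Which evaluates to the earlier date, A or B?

A = 2064-10-27.
B = 2063-09-08.
B is earlier.

B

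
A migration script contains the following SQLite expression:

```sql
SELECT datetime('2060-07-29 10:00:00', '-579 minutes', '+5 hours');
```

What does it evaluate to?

2060-07-29 05:21:00

579 minutes = 9h 39m; -579 minutes from 2060-07-29 10:00:00 is 2060-07-29 00:21:00.
+5 hours from 2060-07-29 00:21:00 is 2060-07-29 05:21:00.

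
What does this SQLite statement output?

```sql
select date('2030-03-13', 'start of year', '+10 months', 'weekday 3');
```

2030-11-06

`start of year` rewinds 2030-03-13 to 2030-01-01.
Adding +10 months to 2030-01-01 gives 2030-11-01.
`weekday 3` advances to the next Wednesday; 2030-11-01 is a Friday, so it moves forward to 2030-11-06.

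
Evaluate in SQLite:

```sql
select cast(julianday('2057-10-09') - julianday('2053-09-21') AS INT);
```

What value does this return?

1479

9 days remain in September 2053 after the 21st (30 − 21).
Full months from October 2053 through September 2057 contribute their day counts.
Then 9 days into October 2057.
Total: 9 + 31 + 30 + 31 + 31 + 28 + 31 + 30 + 31 + 30 + 31 + 31 + 30 + 31 + 30 + 31 + 31 + 28 + 31 + 30 + 31 + 30 + 31 + 31 + 30 + 31 + 30 + 31 + 31 + 29 + 31 + 30 + 31 + 30 + 31 + 31 + 30 + 31 + 30 + 31 + 31 + 28 + 31 + 30 + 31 + 30 + 31 + 31 + 30 + 9 = 1479.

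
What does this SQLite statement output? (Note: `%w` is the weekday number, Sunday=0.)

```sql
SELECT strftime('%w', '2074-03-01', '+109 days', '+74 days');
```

5

First apply '+109 days', '+74 days': 2074-03-01 → 2074-08-31.
2074-08-31 is a Friday; with Sunday=0 that is 5.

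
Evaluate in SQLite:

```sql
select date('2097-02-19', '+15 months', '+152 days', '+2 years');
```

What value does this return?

Adding +15 months to 2097-02-19 gives 2098-05-19.
Applying '+152 days' to 2098-05-19: counting 152 days forward gives 2098-10-18.
Adding +2 years to 2098-10-18 gives 2100-10-18.

2100-10-18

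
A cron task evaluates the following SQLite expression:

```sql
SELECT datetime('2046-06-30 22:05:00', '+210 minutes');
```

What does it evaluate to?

2046-07-01 01:35:00

210 minutes = 3h 30m; +210 minutes from 2046-06-30 22:05:00 is 2046-07-01 01:35:00 (crosses midnight).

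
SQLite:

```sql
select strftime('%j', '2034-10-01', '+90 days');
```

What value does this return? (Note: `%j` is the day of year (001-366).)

364

First apply '+90 days': 2034-10-01 → 2034-12-30.
Day-of-year for 2034-12-30: days since 2034-01-01 inclusive = 364, zero-padded to 364.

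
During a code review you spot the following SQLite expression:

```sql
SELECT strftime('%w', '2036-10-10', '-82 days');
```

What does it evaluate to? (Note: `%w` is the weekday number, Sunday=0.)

0

First apply '-82 days': 2036-10-10 → 2036-07-20.
2036-07-20 is a Sunday; with Sunday=0 that is 0.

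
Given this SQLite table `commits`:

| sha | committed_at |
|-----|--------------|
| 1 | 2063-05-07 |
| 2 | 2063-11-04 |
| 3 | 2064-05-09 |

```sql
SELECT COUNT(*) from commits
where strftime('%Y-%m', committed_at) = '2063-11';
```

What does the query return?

1

Rows with year-month 2063-11: 2063-11-04 → 1.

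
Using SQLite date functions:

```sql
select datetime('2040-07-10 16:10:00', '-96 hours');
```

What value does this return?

-96 hours from 2040-07-10 16:10:00 is 2040-07-06 16:10:00 (crosses midnight).

2040-07-06 16:10:00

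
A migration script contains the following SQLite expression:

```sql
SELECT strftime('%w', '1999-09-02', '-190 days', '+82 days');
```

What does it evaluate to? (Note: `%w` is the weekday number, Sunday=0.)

First apply '-190 days', '+82 days': 1999-09-02 → 1999-05-17.
1999-05-17 is a Monday; with Sunday=0 that is 1.

1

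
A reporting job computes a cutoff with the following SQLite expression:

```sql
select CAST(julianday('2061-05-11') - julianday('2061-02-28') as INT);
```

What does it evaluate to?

72

0 days remain in February 2061 after the 28th (28 − 28).
March 2061: 31 days.
April 2061: 30 days.
Then 11 days into May 2061.
Total: 0 + 31 + 30 + 11 = 72.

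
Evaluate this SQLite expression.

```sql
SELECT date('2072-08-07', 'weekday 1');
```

2072-08-08

`weekday 1` advances to the next Monday; 2072-08-07 is a Sunday, so it moves forward to 2072-08-08.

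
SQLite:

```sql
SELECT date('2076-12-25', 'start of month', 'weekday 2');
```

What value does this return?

`start of month` rewinds 2076-12-25 to 2076-12-01.
`weekday 2` advances to the next Tuesday; 2076-12-01 is already a Tuesday, so it stays at 2076-12-01.

2076-12-01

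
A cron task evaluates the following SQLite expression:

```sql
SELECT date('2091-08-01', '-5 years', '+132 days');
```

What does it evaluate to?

Adding -5 years to 2091-08-01 gives 2086-08-01.
Applying '+132 days' to 2086-08-01: counting 132 days forward gives 2086-12-11.

2086-12-11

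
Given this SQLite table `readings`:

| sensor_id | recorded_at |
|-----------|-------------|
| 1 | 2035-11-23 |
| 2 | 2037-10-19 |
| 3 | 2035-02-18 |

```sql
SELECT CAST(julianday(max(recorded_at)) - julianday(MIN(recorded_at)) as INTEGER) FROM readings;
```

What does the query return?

974

MIN = 2035-02-18, MAX = 2037-10-19.
10 days remain in February 2035 after the 18th (28 − 18).
Full months from March 2035 through September 2037 contribute their day counts.
Then 19 days into October 2037.
Total: 10 + 31 + 30 + 31 + 30 + 31 + 31 + 30 + 31 + 30 + 31 + 31 + 29 + 31 + 30 + 31 + 30 + 31 + 31 + 30 + 31 + 30 + 31 + 31 + 28 + 31 + 30 + 31 + 30 + 31 + 31 + 30 + 19 = 974.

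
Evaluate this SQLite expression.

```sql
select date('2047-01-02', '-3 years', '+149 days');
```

Adding -3 years to 2047-01-02 gives 2044-01-02.
Applying '+149 days' to 2044-01-02: counting 149 days forward gives 2044-05-30.

2044-05-30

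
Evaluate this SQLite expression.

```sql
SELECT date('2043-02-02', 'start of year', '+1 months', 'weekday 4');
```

2043-02-05

`start of year` rewinds 2043-02-02 to 2043-01-01.
Adding +1 month to 2043-01-01 gives 2043-02-01.
`weekday 4` advances to the next Thursday; 2043-02-01 is a Sunday, so it moves forward to 2043-02-05.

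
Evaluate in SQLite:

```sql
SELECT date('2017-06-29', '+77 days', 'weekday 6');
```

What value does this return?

2017-09-16

Applying '+77 days' to 2017-06-29: counting 77 days forward gives 2017-09-14.
`weekday 6` advances to the next Saturday; 2017-09-14 is a Thursday, so it moves forward to 2017-09-16.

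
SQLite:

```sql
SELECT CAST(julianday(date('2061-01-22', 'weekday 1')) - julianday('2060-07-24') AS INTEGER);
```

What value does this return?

184

`weekday 1` advances to the next Monday; 2061-01-22 is a Saturday, so it moves forward to 2061-01-24.
7 days remain in July 2060 after the 24th (31 − 24).
August 2060: 31 days.
September 2060: 30 days.
October 2060: 31 days.
November 2060: 30 days.
December 2060: 31 days.
Then 24 days into January 2061.
Total: 7 + 31 + 30 + 31 + 30 + 31 + 24 = 184.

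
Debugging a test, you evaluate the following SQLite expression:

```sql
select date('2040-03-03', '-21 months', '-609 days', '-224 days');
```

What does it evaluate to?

2036-02-21

Adding -21 months to 2040-03-03 gives 2038-06-03.
Applying '-609 days' to 2038-06-03: counting 609 days back gives 2036-10-02.
Applying '-224 days' to 2036-10-02: counting 224 days back gives 2036-02-21.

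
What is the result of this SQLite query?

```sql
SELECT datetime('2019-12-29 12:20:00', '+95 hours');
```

2020-01-02 11:20:00

+95 hours from 2019-12-29 12:20:00 is 2020-01-02 11:20:00 (crosses midnight).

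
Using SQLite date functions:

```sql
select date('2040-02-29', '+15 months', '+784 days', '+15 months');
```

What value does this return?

2044-10-22

Adding +15 months to 2040-02-29 gives 2041-05-29.
Applying '+784 days' to 2041-05-29: counting 784 days forward gives 2043-07-22.
Adding +15 months to 2043-07-22 gives 2044-10-22.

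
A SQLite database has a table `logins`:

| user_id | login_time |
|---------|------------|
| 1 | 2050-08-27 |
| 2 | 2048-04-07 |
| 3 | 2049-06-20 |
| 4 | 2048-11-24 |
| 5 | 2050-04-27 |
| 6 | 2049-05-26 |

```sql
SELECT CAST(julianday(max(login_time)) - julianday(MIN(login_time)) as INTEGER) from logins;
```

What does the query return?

MIN = 2048-04-07, MAX = 2050-08-27.
23 days remain in April 2048 after the 7th (30 − 7).
Full months from May 2048 through July 2050 contribute their day counts.
Then 27 days into August 2050.
Total: 23 + 31 + 30 + 31 + 31 + 30 + 31 + 30 + 31 + 31 + 28 + 31 + 30 + 31 + 30 + 31 + 31 + 30 + 31 + 30 + 31 + 31 + 28 + 31 + 30 + 31 + 30 + 31 + 27 = 872.

872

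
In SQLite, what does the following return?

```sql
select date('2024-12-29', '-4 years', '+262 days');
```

Adding -4 years to 2024-12-29 gives 2020-12-29.
Applying '+262 days' to 2020-12-29: counting 262 days forward gives 2021-09-17.

2021-09-17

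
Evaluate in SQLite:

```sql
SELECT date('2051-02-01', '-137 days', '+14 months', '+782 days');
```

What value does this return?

2054-01-07

Applying '-137 days' to 2051-02-01: counting 137 days back gives 2050-09-17.
Adding +14 months to 2050-09-17 gives 2051-11-17.
Applying '+782 days' to 2051-11-17: counting 782 days forward gives 2054-01-07.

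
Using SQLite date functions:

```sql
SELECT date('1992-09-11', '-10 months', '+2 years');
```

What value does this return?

Adding -10 months to 1992-09-11 gives 1991-11-11.
Adding +2 years to 1991-11-11 gives 1993-11-11.

1993-11-11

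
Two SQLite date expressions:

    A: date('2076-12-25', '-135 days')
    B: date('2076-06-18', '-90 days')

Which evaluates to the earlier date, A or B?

B

A = 2076-08-12.
B = 2076-03-20.
B is earlier.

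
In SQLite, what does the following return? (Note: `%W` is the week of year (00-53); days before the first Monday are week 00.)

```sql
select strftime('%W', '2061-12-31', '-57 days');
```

First apply '-57 days': 2061-12-31 → 2061-11-04.
2061-11-04 is a Friday. SQLite's %W counts Mondays since the year started; the result is 44.

44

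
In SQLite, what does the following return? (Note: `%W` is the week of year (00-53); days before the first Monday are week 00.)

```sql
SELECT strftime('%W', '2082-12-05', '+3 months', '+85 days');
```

First apply '+3 months', '+85 days': 2082-12-05 → 2083-05-29.
2083-05-29 is a Saturday. SQLite's %W counts Mondays since the year started; the result is 21.

21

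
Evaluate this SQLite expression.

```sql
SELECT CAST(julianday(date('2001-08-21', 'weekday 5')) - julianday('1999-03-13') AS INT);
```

`weekday 5` advances to the next Friday; 2001-08-21 is a Tuesday, so it moves forward to 2001-08-24.
18 days remain in March 1999 after the 13th (31 − 13).
Full months from April 1999 through July 2001 contribute their day counts.
Then 24 days into August 2001.
Total: 18 + 30 + 31 + 30 + 31 + 31 + 30 + 31 + 30 + 31 + 31 + 29 + 31 + 30 + 31 + 30 + 31 + 31 + 30 + 31 + 30 + 31 + 31 + 28 + 31 + 30 + 31 + 30 + 31 + 24 = 895.

895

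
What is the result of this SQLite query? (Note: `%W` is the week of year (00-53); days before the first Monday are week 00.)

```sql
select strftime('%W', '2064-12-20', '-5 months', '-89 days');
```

First apply '-5 months', '-89 days': 2064-12-20 → 2064-04-22.
2064-04-22 is a Tuesday. SQLite's %W counts Mondays since the year started; the result is 16.

16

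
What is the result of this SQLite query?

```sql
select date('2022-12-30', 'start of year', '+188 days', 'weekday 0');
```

`start of year` rewinds 2022-12-30 to 2022-01-01.
Applying '+188 days' to 2022-01-01: counting 188 days forward gives 2022-07-08.
`weekday 0` advances to the next Sunday; 2022-07-08 is a Friday, so it moves forward to 2022-07-10.

2022-07-10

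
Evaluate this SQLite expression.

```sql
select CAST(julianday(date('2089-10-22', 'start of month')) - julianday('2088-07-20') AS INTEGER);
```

438

`start of month` rewinds 2089-10-22 to 2089-10-01.
11 days remain in July 2088 after the 20th (31 − 20).
Full months from August 2088 through September 2089 contribute their day counts.
Then 1 day into October 2089.
Total: 11 + 31 + 30 + 31 + 30 + 31 + 31 + 28 + 31 + 30 + 31 + 30 + 31 + 31 + 30 + 1 = 438.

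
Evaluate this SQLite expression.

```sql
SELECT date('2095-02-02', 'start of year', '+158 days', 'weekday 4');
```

2095-06-09

`start of year` rewinds 2095-02-02 to 2095-01-01.
Applying '+158 days' to 2095-01-01: counting 158 days forward gives 2095-06-08.
`weekday 4` advances to the next Thursday; 2095-06-08 is a Wednesday, so it moves forward to 2095-06-09.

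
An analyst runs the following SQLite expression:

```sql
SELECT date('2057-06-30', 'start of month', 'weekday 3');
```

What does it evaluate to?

2057-06-06

`start of month` rewinds 2057-06-30 to 2057-06-01.
`weekday 3` advances to the next Wednesday; 2057-06-01 is a Friday, so it moves forward to 2057-06-06.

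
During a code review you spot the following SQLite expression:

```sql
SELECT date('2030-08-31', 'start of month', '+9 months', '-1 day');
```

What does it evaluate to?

2031-04-30

`start of month` rewinds 2030-08-31 to 2030-08-01.
Adding +9 months to 2030-08-01 gives 2031-05-01.
Going back 1 day from 2031-05-01 reaches 2031-04-30 (last day of April, 30 days).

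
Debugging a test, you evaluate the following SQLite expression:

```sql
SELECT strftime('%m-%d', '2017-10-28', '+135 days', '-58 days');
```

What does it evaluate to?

01-13

First apply '+135 days', '-58 days': 2017-10-28 → 2018-01-13.
`%m-%d` extracts the month-day: 01-13.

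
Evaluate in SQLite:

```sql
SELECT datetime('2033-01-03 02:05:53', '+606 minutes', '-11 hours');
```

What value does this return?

2033-01-03 01:11:53

606 minutes = 10h 6m; +606 minutes from 2033-01-03 02:05:53 is 2033-01-03 12:11:53.
-11 hours from 2033-01-03 12:11:53 is 2033-01-03 01:11:53.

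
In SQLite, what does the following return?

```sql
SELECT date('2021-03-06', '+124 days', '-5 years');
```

2016-07-08

Applying '+124 days' to 2021-03-06: counting 124 days forward gives 2021-07-08.
Adding -5 years to 2021-07-08 gives 2016-07-08.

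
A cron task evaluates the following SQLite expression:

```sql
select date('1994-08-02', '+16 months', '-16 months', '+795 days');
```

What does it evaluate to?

1996-10-05

Adding +16 months to 1994-08-02 gives 1995-12-02.
Adding -16 months to 1995-12-02 gives 1994-08-02.
Applying '+795 days' to 1994-08-02: counting 795 days forward gives 1996-10-05.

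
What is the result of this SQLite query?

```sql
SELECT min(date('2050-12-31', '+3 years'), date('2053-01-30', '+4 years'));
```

date('2050-12-31', '+3 years') → 2053-12-31.
date('2053-01-30', '+4 years') → 2057-01-30.
Earlier of the two is 2053-12-31.

2053-12-31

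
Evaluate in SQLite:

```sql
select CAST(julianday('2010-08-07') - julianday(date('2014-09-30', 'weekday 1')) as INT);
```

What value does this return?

`weekday 1` advances to the next Monday; 2014-09-30 is a Tuesday, so it moves forward to 2014-10-06.
24 days remain in August 2010 after the 7th (31 − 7).
Full months from September 2010 through September 2014 contribute their day counts.
Then 6 days into October 2014.
Total: 24 + 30 + 31 + 30 + 31 + 31 + 28 + 31 + 30 + 31 + 30 + 31 + 31 + 30 + 31 + 30 + 31 + 31 + 29 + 31 + 30 + 31 + 30 + 31 + 31 + 30 + 31 + 30 + 31 + 31 + 28 + 31 + 30 + 31 + 30 + 31 + 31 + 30 + 31 + 30 + 31 + 31 + 28 + 31 + 30 + 31 + 30 + 31 + 31 + 30 + 6 = 1521.
The subtraction is earlier − later, so the result is −1521 → -1521.

-1521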